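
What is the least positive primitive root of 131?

φ(131) = 131 − 1 = 130 = 2 · 5 · 13.
g is a primitive root iff g^(130/q) ≢ 1 (mod 131) for each prime q ∈ {2, 5, 13}.
g = 2: 2^65 ≡ 130; 2^26 ≡ 53; 2^10 ≡ 107 — none is 1, so 2 is a primitive root.
So 2 is the smallest generator of (Z/131Z)^×.

2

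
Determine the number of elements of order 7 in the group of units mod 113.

6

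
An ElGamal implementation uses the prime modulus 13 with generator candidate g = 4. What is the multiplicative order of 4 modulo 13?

6

Since 4 ∈ (Z/13Z)^×, its order divides φ(13) = 13 − 1 = 12 = 2^2 · 3.
Divisors of 12: 1, 2, 3, 4, 6, 12.
Check 4^d mod 13 for each divisor in increasing order:
4^1 ≡ 4 (mod 13)
4^2 ≡ 3 (mod 13)
4^3 ≡ 12 (mod 13)
4^4 ≡ 9 (mod 13)
4^6 ≡ 1 (mod 13) ✓
The smallest such exponent is 6, so the order of 4 is 6.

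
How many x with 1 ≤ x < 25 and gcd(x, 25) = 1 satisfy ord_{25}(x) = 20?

φ(25) = φ(5^2) = 5·(5−1) = 20 = 2^2 · 5.
(Z/25Z)^× is cyclic (|G| = 20); a cyclic group of order m has exactly φ(d) elements of each order d | m, and none otherwise.
20 = 2^2 · 5 divides 20, and φ(20) = 8.

8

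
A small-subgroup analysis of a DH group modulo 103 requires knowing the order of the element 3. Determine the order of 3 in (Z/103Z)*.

Since 3 ∈ (Z/103Z)^×, its order divides φ(103) = 103 − 1 = 102 = 2 · 3 · 17.
Divisors of 102: 1, 2, 3, 6, 17, 34, 51, 102.
Check 3^d mod 103 for each divisor in increasing order:
3^1 ≡ 3 (mod 103)
3^2 ≡ 9 (mod 103)
3^3 ≡ 27 (mod 103)
3^6 ≡ 8 (mod 103)
3^17 ≡ 102 (mod 103)
3^34 ≡ 1 (mod 103) ✓
Therefore the multiplicative order of 3 modulo 103 is 34.

34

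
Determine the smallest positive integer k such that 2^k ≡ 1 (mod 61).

Since 2 ∈ (Z/61Z)^×, its order divides φ(61) = 61 − 1 = 60 = 2^2 · 3 · 5.
Divisors of 60: 1, 2, 3, 4, 5, 6, 10, 12, 15, 20, 30, 60.
Evaluate successive powers at the divisors of 60:
2^1 ≡ 2
2^2 ≡ 4
2^3 ≡ 8
2^4 ≡ 16
2^5 ≡ 32
2^6 ≡ 3
2^10 ≡ 48
2^12 ≡ 9
2^15 ≡ 11
2^20 ≡ 47
2^30 ≡ 60
2^60 ≡ 1
So ord_61(2) = 60.

60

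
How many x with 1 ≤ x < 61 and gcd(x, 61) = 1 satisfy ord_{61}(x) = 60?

16

φ(61) = 61 − 1 = 60 = 2^2 · 3 · 5.
In a cyclic group of order 60, there are φ(d) elements of order d for each divisor d of 60, and zero for non-divisors.
60 = 2^2 · 3 · 5 divides 60, and φ(60) = 16.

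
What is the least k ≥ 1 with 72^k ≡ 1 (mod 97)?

The order of 72 must divide φ(97) = 97 − 1 = 96 = 2^5 · 3.
Divisors of 96: 1, 2, 3, 4, 6, 8, 12, 16, 24, 32, 48, 96.
Evaluate successive powers at the divisors of 96:
72^1 ≡ 72 (mod 97)
72^2 ≡ 43 (mod 97)
72^3 ≡ 89 (mod 97)
72^4 ≡ 6 (mod 97)
72^6 ≡ 64 (mod 97)
72^8 ≡ 36 (mod 97)
72^12 ≡ 22 (mod 97)
72^16 ≡ 35 (mod 97)
72^24 ≡ 96 (mod 97)
72^32 ≡ 61 (mod 97)
72^48 ≡ 1 (mod 97) ✓
So ord_97(72) = 48.

48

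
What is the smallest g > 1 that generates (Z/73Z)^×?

5

φ(73) = 73 − 1 = 72 = 2^3 · 3^2.
Test candidates g = 2, 3, … against the prime factors q ∈ {2, 3} of φ(73): g is a generator iff g^(72/q) ≢ 1 for every such q.
g = 2: 2^36 ≡ 1 — hits 1, so not a primitive root.
g = 3: 3^36 ≡ 1 — hits 1, so not a primitive root.
g = 4: 4^36 ≡ 1 — hits 1, so not a primitive root.
g = 5: 5^36 ≡ 72; 5^24 ≡ 8 — none is 1, so 5 is a primitive root.
So 5 is the smallest generator of (Z/73Z)^×.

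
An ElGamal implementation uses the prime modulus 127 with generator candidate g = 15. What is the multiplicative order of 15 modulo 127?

ord(15) | φ(127) = 127 − 1 = 126 = 2 · 3^2 · 7.
Divisors of 126: 1, 2, 3, 6, 7, 9, 14, 18, 21, 42, 63, 126.
Check 15^d mod 127 for each divisor in increasing order:
15^1 ≡ 15 (mod 127)
15^2 ≡ 98 (mod 127)
15^3 ≡ 73 (mod 127)
15^6 ≡ 122 (mod 127)
15^7 ≡ 52 (mod 127)
15^9 ≡ 16 (mod 127)
15^14 ≡ 37 (mod 127)
15^18 ≡ 2 (mod 127)
15^21 ≡ 19 (mod 127)
15^42 ≡ 107 (mod 127)
15^63 ≡ 1 (mod 127) ✓
So ord_127(15) = 63.

63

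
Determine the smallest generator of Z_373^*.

φ(373) = 373 − 1 = 372 = 2^2 · 3 · 31.
g is a primitive root iff g^(372/q) ≢ 1 (mod 373) for each prime q ∈ {2, 3, 31}.
g = 2: 2^186 ≡ 372; 2^124 ≡ 284; 2^12 ≡ 366 — none is 1, so 2 is a primitive root.
The smallest primitive root modulo 373 is 2.

2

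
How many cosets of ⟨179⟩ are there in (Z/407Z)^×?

18

Since 179 ∈ (Z/407Z)^×, its order divides φ(407) = φ(11·37) = (11−1)·(37−1) = 10·36 = 360 = 2^3 · 3^2 · 5.
Divisors of 360: 1, 2, 3, 4, 5, 6, 8, 9, 10, 12, 15, 18, 20, 24, 30, 36, 40, 45, 60, 72, 90, 120, 180, 360.
Evaluate successive powers at the divisors of 360:
179^1 ≡ 179 (mod 407)
179^2 ≡ 295 (mod 407)
179^3 ≡ 302 (mod 407)
179^4 ≡ 334 (mod 407)
179^5 ≡ 364 (mod 407)
179^6 ≡ 36 (mod 407)
179^8 ≡ 38 (mod 407)
179^9 ≡ 290 (mod 407)
179^10 ≡ 221 (mod 407)
179^12 ≡ 75 (mod 407)
179^15 ≡ 265 (mod 407)
179^18 ≡ 258 (mod 407)
179^20 ≡ 1 (mod 407) ✓
The order of 179 is 20, so the subgroup it generates has 20 elements.
[(Z/407Z)^× : ⟨179⟩] = 360/20 = 18.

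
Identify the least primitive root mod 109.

φ(109) = 109 − 1 = 108 = 2^2 · 3^3.
Test candidates g = 2, 3, … against the prime factors q ∈ {2, 3} of φ(109): g is a generator iff g^(108/q) ≢ 1 for every such q.
g = 2: 2^54 ≡ 108; 2^36 ≡ 1 — hits 1, so not a primitive root.
g = 3: 3^54 ≡ 1 — hits 1, so not a primitive root.
g = 4: 4^54 ≡ 1 — hits 1, so not a primitive root.
g = 5: 5^54 ≡ 1 — hits 1, so not a primitive root.
g = 6: 6^54 ≡ 108; 6^36 ≡ 63 — none is 1, so 6 is a primitive root.
So 6 is the smallest generator of (Z/109Z)^×.

6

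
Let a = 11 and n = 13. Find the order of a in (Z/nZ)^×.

ord(11) | φ(13) = 13 − 1 = 12 = 2^2 · 3.
Divisors of 12: 1, 2, 3, 4, 6, 12.
Check 11^d mod 13 for each divisor in increasing order:
11^1 ≡ 11
11^2 ≡ 4
11^3 ≡ 5
11^4 ≡ 3
11^6 ≡ 12
11^12 ≡ 1
Therefore the multiplicative order of 11 modulo 13 is 12.

12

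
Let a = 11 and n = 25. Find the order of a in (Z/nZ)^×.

ord(11) | φ(25) = φ(5^2) = 5·(5−1) = 20 = 2^2 · 5.
Divisors of 20: 1, 2, 4, 5, 10, 20.
Test each divisor d:
11^1 ≡ 11 (mod 25)
11^2 ≡ 21 (mod 25)
11^4 ≡ 16 (mod 25)
11^5 ≡ 1 (mod 25) ✓
Therefore the multiplicative order of 11 modulo 25 is 5.

5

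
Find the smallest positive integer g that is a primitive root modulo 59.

φ(59) = 59 − 1 = 58 = 2 · 29.
g is a primitive root iff g^(58/q) ≢ 1 (mod 59) for each prime q ∈ {2, 29}.
g = 2: 2^29 ≡ 58; 2^2 ≡ 4 — none is 1, so 2 is a primitive root.
So 2 is the smallest generator of (Z/59Z)^×.

2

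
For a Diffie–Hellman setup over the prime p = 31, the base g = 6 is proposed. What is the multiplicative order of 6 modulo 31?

6

ord(6) | φ(31) = 31 − 1 = 30 = 2 · 3 · 5.
Divisors of 30: 1, 2, 3, 5, 6, 10, 15, 30.
Check 6^d mod 31 for each divisor in increasing order:
6^1 ≡ 6
6^2 ≡ 5
6^3 ≡ 30
6^5 ≡ 26
6^6 ≡ 1
The smallest such exponent is 6, so the order of 6 is 6.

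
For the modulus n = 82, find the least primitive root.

7

φ(82) = φ(2)·φ(41) = 1·40 = 40 = 2^3 · 5.
Test candidates g = 2, 3, … against the prime factors q ∈ {2, 5} of φ(82): g is a generator iff g^(40/q) ≢ 1 for every such q.
g = 2: gcd(2, 82) = 2 > 1, not a unit — skip.
g = 3: 3^20 ≡ 81; 3^8 ≡ 1 — hits 1, so not a primitive root.
g = 4: gcd(4, 82) = 2 > 1, not a unit — skip.
g = 5: 5^20 ≡ 1 — hits 1, so not a primitive root.
g = 6: gcd(6, 82) = 2 > 1, not a unit — skip.
g = 7: 7^20 ≡ 81; 7^8 ≡ 37 — none is 1, so 7 is a primitive root.
The smallest primitive root modulo 82 is 7.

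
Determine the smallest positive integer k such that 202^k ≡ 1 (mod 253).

55

By Lagrange's theorem, ord_253(202) divides φ(253) = φ(11·23) = (11−1)·(23−1) = 10·22 = 220 = 2^2 · 5 · 11.
Divisors of 220: 1, 2, 4, 5, 10, 11, 20, 22, 44, 55, 110, 220.
Compute 202^d (mod 253) for the divisors d until we hit 1:
202^1 ≡ 202
202^2 ≡ 71
202^4 ≡ 234
202^5 ≡ 210
202^10 ≡ 78
202^11 ≡ 70
202^20 ≡ 12
202^22 ≡ 93
202^44 ≡ 47
202^55 ≡ 1
Hence ord(202) = 55.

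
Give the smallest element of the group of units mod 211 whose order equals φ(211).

2

φ(211) = 211 − 1 = 210 = 2 · 3 · 5 · 7.
g is a primitive root iff g^(210/q) ≢ 1 (mod 211) for each prime q ∈ {2, 3, 5, 7}.
g = 2: 2^105 ≡ 210; 2^70 ≡ 196; 2^42 ≡ 107; 2^30 ≡ 171 — none is 1, so 2 is a primitive root.
So 2 is the smallest generator of (Z/211Z)^×.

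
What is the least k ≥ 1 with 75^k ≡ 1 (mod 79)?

78

Since 75 ∈ (Z/79Z)^×, its order divides φ(79) = 79 − 1 = 78 = 2 · 3 · 13.
Divisors of 78: 1, 2, 3, 6, 13, 26, 39, 78.
Test each divisor d:
75^1 ≡ 75
75^2 ≡ 16
75^3 ≡ 15
75^6 ≡ 67
75^13 ≡ 56
75^26 ≡ 55
75^39 ≡ 78
75^78 ≡ 1
So ord_79(75) = 78.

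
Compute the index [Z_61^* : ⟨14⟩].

ord(14) | φ(61) = 61 − 1 = 60 = 2^2 · 3 · 5.
Divisors of 60: 1, 2, 3, 4, 5, 6, 10, 12, 15, 20, 30, 60.
Test each divisor d:
14^1 ≡ 14 (mod 61)
14^2 ≡ 13 (mod 61)
14^3 ≡ 60 (mod 61)
14^4 ≡ 47 (mod 61)
14^5 ≡ 48 (mod 61)
14^6 ≡ 1 (mod 61) ✓
The order of 14 is 6, so the subgroup it generates has 6 elements.
[(Z/61Z)^× : ⟨14⟩] = 60/6 = 10.

10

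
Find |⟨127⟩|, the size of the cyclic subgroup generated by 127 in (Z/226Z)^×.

28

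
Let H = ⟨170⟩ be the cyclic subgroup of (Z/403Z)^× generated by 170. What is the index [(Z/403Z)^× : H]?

36

The order of 170 must divide φ(403) = φ(13·31) = (13−1)·(31−1) = 12·30 = 360 = 2^3 · 3^2 · 5.
Divisors of 360: 1, 2, 3, 4, 5, 6, 8, 9, 10, 12, 15, 18, 20, 24, 30, 36, 40, 45, 60, 72, 90, 120, 180, 360.
Compute 170^d (mod 403) for the divisors d until we hit 1:
170^1 ≡ 170
170^2 ≡ 287
170^3 ≡ 27
170^4 ≡ 157
170^5 ≡ 92
170^6 ≡ 326
170^8 ≡ 66
170^9 ≡ 339
170^10 ≡ 1
So ord_403(170) = 10, hence |⟨170⟩| = 10.
[(Z/403Z)^× : ⟨170⟩] = 360/10 = 36.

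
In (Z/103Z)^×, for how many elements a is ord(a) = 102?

φ(103) = 103 − 1 = 102 = 2 · 3 · 17.
(Z/103Z)^× is cyclic (|G| = 102); a cyclic group of order m has exactly φ(d) elements of each order d | m, and none otherwise.
102 = 2 · 3 · 17 divides 102, and φ(102) = 32.

32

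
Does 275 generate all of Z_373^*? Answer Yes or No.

φ(373) = 373 − 1 = 372 = 2^2 · 3 · 31.
An element g generates (Z/373Z)^× iff g^(372/q) ≢ 1 (mod 373) for each prime q ∈ {2, 3, 31}.
275^186 ≡ 372 (mod 373)  [q = 2: ≢ 1 ✓]
275^124 ≡ 284 (mod 373)  [q = 3: ≢ 1 ✓]
275^12 ≡ 109 (mod 373)  [q = 31: ≢ 1 ✓]
Every test exponent gives a nontrivial residue, hence 275 generates the full group.

Yes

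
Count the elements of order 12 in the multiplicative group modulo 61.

φ(61) = 61 − 1 = 60 = 2^2 · 3 · 5.
Since (Z/61Z)^× is cyclic of order 60, the number of elements of order d is φ(d) when d | 60 and 0 otherwise.
12 = 2^2 · 3 divides 60, and φ(12) = 4.

4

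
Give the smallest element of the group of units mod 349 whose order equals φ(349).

φ(349) = 349 − 1 = 348 = 2^2 · 3 · 29.
Test candidates g = 2, 3, … against the prime factors q ∈ {2, 3, 29} of φ(349): g is a generator iff g^(348/q) ≢ 1 for every such q.
g = 2: 2^174 ≡ 348; 2^116 ≡ 226; 2^12 ≡ 257 — none is 1, so 2 is a primitive root.
Hence the least primitive root of 349 is 2.

2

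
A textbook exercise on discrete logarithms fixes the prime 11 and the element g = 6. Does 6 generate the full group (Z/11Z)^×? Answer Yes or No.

φ(11) = 11 − 1 = 10 = 2 · 5.
An element g generates (Z/11Z)^× iff g^(10/q) ≢ 1 (mod 11) for each prime q ∈ {2, 5}.
6^5 ≡ 10 (mod 11)  [q = 2: ≢ 1 ✓]
6^2 ≡ 3 (mod 11)  [q = 5: ≢ 1 ✓]
Every test exponent gives a nontrivial residue, hence 6 generates the full group.

Yes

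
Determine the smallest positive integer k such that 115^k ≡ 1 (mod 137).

Since 115 ∈ (Z/137Z)^×, its order divides φ(137) = 137 − 1 = 136 = 2^3 · 17.
Divisors of 136: 1, 2, 4, 8, 17, 34, 68, 136.
Test each divisor d:
115^1 ≡ 115
115^2 ≡ 73
115^4 ≡ 123
115^8 ≡ 59
115^17 ≡ 1
Hence ord(115) = 17.

17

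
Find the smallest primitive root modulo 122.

7

φ(122) = φ(2)·φ(61) = 1·60 = 60 = 2^2 · 3 · 5.
g is a primitive root iff g^(60/q) ≢ 1 (mod 122) for each prime q ∈ {2, 3, 5}.
g = 2: gcd(2, 122) = 2 > 1, not a unit — skip.
g = 3: 3^30 ≡ 1 — hits 1, so not a primitive root.
g = 4: gcd(4, 122) = 2 > 1, not a unit — skip.
g = 5: 5^30 ≡ 1 — hits 1, so not a primitive root.
g = 6: gcd(6, 122) = 2 > 1, not a unit — skip.
g = 7: 7^30 ≡ 121; 7^20 ≡ 47; 7^12 ≡ 95 — none is 1, so 7 is a primitive root.
Hence the least primitive root of 122 is 7.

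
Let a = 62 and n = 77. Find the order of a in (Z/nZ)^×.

10

By Lagrange's theorem, ord_77(62) divides φ(77) = φ(7·11) = (7−1)·(11−1) = 6·10 = 60 = 2^2 · 3 · 5.
Divisors of 60: 1, 2, 3, 4, 5, 6, 10, 12, 15, 20, 30, 60.
Test each divisor d:
62^1 ≡ 62 (mod 77)
62^2 ≡ 71 (mod 77)
62^3 ≡ 13 (mod 77)
62^4 ≡ 36 (mod 77)
62^5 ≡ 76 (mod 77)
62^6 ≡ 15 (mod 77)
62^10 ≡ 1 (mod 77) ✓
So ord_77(62) = 10.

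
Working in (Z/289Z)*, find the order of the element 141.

272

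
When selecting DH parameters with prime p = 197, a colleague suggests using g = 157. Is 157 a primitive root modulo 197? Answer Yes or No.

φ(197) = 197 − 1 = 196 = 2^2 · 7^2.
It suffices to check that the order of 157 is not a proper divisor of 196: compute 157^(196/q) for q ∈ {2, 7}.
157^98 ≡ 1 (mod 197)  [q = 2: ≡ 1 ✗]
157^28 ≡ 104 (mod 197)  [q = 7: ≢ 1 ✓]
The check at q = 2 fails, so 157 generates a proper subgroup.

No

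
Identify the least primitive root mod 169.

2

φ(169) = φ(13^2) = 13·(13−1) = 156 = 2^2 · 3 · 13.
g is a primitive root iff g^(156/q) ≢ 1 (mod 169) for each prime q ∈ {2, 3, 13}.
g = 2: 2^78 ≡ 168; 2^52 ≡ 146; 2^12 ≡ 40 — none is 1, so 2 is a primitive root.
Hence the least primitive root of 169 is 2.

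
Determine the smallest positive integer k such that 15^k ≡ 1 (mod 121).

55

ord(15) | φ(121) = φ(11^2) = 11·(11−1) = 110 = 2 · 5 · 11.
Divisors of 110: 1, 2, 5, 10, 11, 22, 55, 110.
Compute 15^d (mod 121) for the divisors d until we hit 1:
15^1 ≡ 15
15^2 ≡ 104
15^5 ≡ 100
15^10 ≡ 78
15^11 ≡ 81
15^22 ≡ 27
15^55 ≡ 1
The smallest such exponent is 55, so the order of 15 is 55.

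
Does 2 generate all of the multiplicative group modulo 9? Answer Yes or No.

φ(9) = φ(3^2) = 3·(3−1) = 6 = 2 · 3.
Test 2^(6/q) mod 9 for each prime factor q of 6:
2^3 ≡ 8 (mod 9)  [q = 2: ≢ 1 ✓]
2^2 ≡ 4 (mod 9)  [q = 3: ≢ 1 ✓]
Every test exponent gives a nontrivial residue, hence 2 generates the full group.

Yes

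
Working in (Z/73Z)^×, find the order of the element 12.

By Lagrange's theorem, ord_73(12) divides φ(73) = 73 − 1 = 72 = 2^3 · 3^2.
Divisors of 72: 1, 2, 3, 4, 6, 8, 9, 12, 18, 24, 36, 72.
Check 12^d mod 73 for each divisor in increasing order:
12^1 ≡ 12
12^2 ≡ 71
12^3 ≡ 49
12^4 ≡ 4
12^6 ≡ 65
12^8 ≡ 16
12^9 ≡ 46
12^12 ≡ 64
12^18 ≡ 72
12^24 ≡ 8
12^36 ≡ 1
Therefore the multiplicative order of 12 modulo 73 is 36.

36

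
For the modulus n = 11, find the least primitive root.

2

φ(11) = 11 − 1 = 10 = 2 · 5.
g is a primitive root iff g^(10/q) ≢ 1 (mod 11) for each prime q ∈ {2, 5}.
g = 2: 2^5 ≡ 10; 2^2 ≡ 4 — none is 1, so 2 is a primitive root.
The smallest primitive root modulo 11 is 2.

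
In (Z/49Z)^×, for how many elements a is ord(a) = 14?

6

φ(49) = φ(7^2) = 7·(7−1) = 42 = 2 · 3 · 7.
Since (Z/49Z)^× is cyclic of order 42, the number of elements of order d is φ(d) when d | 42 and 0 otherwise.
14 = 2 · 7 divides 42, and φ(14) = 6.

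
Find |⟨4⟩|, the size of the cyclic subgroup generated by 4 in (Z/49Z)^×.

ord(4) | φ(49) = φ(7^2) = 7·(7−1) = 42 = 2 · 3 · 7.
Divisors of 42: 1, 2, 3, 6, 7, 14, 21, 42.
Check 4^d mod 49 for each divisor in increasing order:
4^1 ≡ 4
4^2 ≡ 16
4^3 ≡ 15
4^6 ≡ 29
4^7 ≡ 18
4^14 ≡ 30
4^21 ≡ 1
So ord_49(4) = 21.

21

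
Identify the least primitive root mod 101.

2

φ(101) = 101 − 1 = 100 = 2^2 · 5^2.
Test candidates g = 2, 3, … against the prime factors q ∈ {2, 5} of φ(101): g is a generator iff g^(100/q) ≢ 1 for every such q.
g = 2: 2^50 ≡ 100; 2^20 ≡ 95 — none is 1, so 2 is a primitive root.
The smallest primitive root modulo 101 is 2.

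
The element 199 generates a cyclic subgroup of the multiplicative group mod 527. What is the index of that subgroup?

Since 199 ∈ (Z/527Z)^×, its order divides φ(527) = φ(17·31) = (17−1)·(31−1) = 16·30 = 480 = 2^5 · 3 · 5.
Divisors of 480: 1, 2, 3, 4, 5, 6, 8, 10, 12, 15, 16, 20, 24, 30, 32, 40, 48, 60, 80, 96, 120, 160, 240, 480.
Check 199^d mod 527 for each divisor in increasing order:
199^1 ≡ 199 (mod 527)
199^2 ≡ 76 (mod 527)
199^3 ≡ 368 (mod 527)
199^4 ≡ 506 (mod 527)
199^5 ≡ 37 (mod 527)
199^6 ≡ 512 (mod 527)
199^8 ≡ 441 (mod 527)
199^10 ≡ 315 (mod 527)
199^12 ≡ 225 (mod 527)
199^15 ≡ 61 (mod 527)
199^16 ≡ 18 (mod 527)
199^20 ≡ 149 (mod 527)
199^24 ≡ 33 (mod 527)
199^30 ≡ 32 (mod 527)
199^32 ≡ 324 (mod 527)
199^40 ≡ 67 (mod 527)
199^48 ≡ 35 (mod 527)
199^60 ≡ 497 (mod 527)
199^80 ≡ 273 (mod 527)
199^96 ≡ 171 (mod 527)
199^120 ≡ 373 (mod 527)
199^160 ≡ 222 (mod 527)
199^240 ≡ 1 (mod 527) ✓
The order of 199 is 240, so the subgroup it generates has 240 elements.
The index is φ(527) / ord(199) = 480 / 240 = 2.

2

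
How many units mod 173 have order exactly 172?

84

φ(173) = 173 − 1 = 172 = 2^2 · 43.
(Z/173Z)^× is cyclic (|G| = 172); a cyclic group of order m has exactly φ(d) elements of each order d | m, and none otherwise.
172 = 2^2 · 43 divides 172, and φ(172) = 84.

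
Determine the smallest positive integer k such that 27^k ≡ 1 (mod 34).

16

Since 27 ∈ (Z/34Z)^×, its order divides φ(34) = φ(2)·φ(17) = 1·16 = 16 = 2^4.
Divisors of 16: 1, 2, 4, 8, 16.
Evaluate successive powers at the divisors of 16:
27^1 ≡ 27 (mod 34)
27^2 ≡ 15 (mod 34)
27^4 ≡ 21 (mod 34)
27^8 ≡ 33 (mod 34)
27^16 ≡ 1 (mod 34) ✓
The smallest such exponent is 16, so the order of 27 is 16.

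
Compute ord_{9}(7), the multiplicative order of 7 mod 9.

3

By Lagrange's theorem, ord_9(7) divides φ(9) = φ(3^2) = 3·(3−1) = 6 = 2 · 3.
Divisors of 6: 1, 2, 3, 6.
Evaluate successive powers at the divisors of 6:
7^1 ≡ 7 (mod 9)
7^2 ≡ 4 (mod 9)
7^3 ≡ 1 (mod 9) ✓
So ord_9(7) = 3.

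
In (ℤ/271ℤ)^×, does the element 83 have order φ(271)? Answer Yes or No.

φ(271) = 271 − 1 = 270 = 2 · 3^3 · 5.
An element g generates (Z/271Z)^× iff g^(270/q) ≢ 1 (mod 271) for each prime q ∈ {2, 3, 5}.
83^135 ≡ 1 (mod 271)  [q = 2: ≡ 1 ✗]
83^90 ≡ 28 (mod 271)  [q = 3: ≢ 1 ✓]
83^54 ≡ 1 (mod 271)  [q = 5: ≡ 1 ✗]
Since 83^135 ≡ 1, the order of 83 divides 135 < 270, so 83 is not a primitive root.

No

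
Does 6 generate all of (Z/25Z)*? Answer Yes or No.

No

φ(25) = φ(5^2) = 5·(5−1) = 20 = 2^2 · 5.
6 is a primitive root mod 25 iff 6^(φ(25)/q) ≢ 1 for every prime q | φ(25), i.e. q ∈ {2, 5}.
6^10 ≡ 1 (mod 25)  [q = 2: ≡ 1 ✗]
6^4 ≡ 21 (mod 25)  [q = 5: ≢ 1 ✓]
The check at q = 2 fails, so 6 generates a proper subgroup.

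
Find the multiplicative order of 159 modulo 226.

112

The order of 159 must divide φ(226) = φ(2)·φ(113) = 1·112 = 112 = 2^4 · 7.
Divisors of 112: 1, 2, 4, 7, 8, 14, 16, 28, 56, 112.
Compute 159^d (mod 226) for the divisors d until we hit 1:
159^1 ≡ 159 (mod 226)
159^2 ≡ 195 (mod 226)
159^4 ≡ 57 (mod 226)
159^7 ≡ 191 (mod 226)
159^8 ≡ 85 (mod 226)
159^14 ≡ 95 (mod 226)
159^16 ≡ 219 (mod 226)
159^28 ≡ 211 (mod 226)
159^56 ≡ 225 (mod 226)
159^112 ≡ 1 (mod 226) ✓
Therefore the multiplicative order of 159 modulo 226 is 112.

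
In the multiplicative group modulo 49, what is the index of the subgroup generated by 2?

ord(2) | φ(49) = φ(7^2) = 7·(7−1) = 42 = 2 · 3 · 7.
Divisors of 42: 1, 2, 3, 6, 7, 14, 21, 42.
Test each divisor d:
2^1 ≡ 2 (mod 49)
2^2 ≡ 4 (mod 49)
2^3 ≡ 8 (mod 49)
2^6 ≡ 15 (mod 49)
2^7 ≡ 30 (mod 49)
2^14 ≡ 18 (mod 49)
2^21 ≡ 1 (mod 49) ✓
The order of 2 is 21, so the subgroup it generates has 21 elements.
Index = |(Z/49Z)^×| / |⟨2⟩| = 42 / 21 = 2.

2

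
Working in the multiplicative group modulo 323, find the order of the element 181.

144

The order of 181 must divide φ(323) = φ(17·19) = (17−1)·(19−1) = 16·18 = 288 = 2^5 · 3^2.
Divisors of 288: 1, 2, 3, 4, 6, 8, 9, 12, 16, 18, 24, 32, 36, 48, 72, 96, 144, 288.
Compute 181^d (mod 323) for the divisors d until we hit 1:
181^1 ≡ 181 (mod 323)
181^2 ≡ 138 (mod 323)
181^3 ≡ 107 (mod 323)
181^4 ≡ 310 (mod 323)
181^6 ≡ 144 (mod 323)
181^8 ≡ 169 (mod 323)
181^9 ≡ 227 (mod 323)
181^12 ≡ 64 (mod 323)
181^16 ≡ 137 (mod 323)
181^18 ≡ 172 (mod 323)
181^24 ≡ 220 (mod 323)
181^32 ≡ 35 (mod 323)
181^36 ≡ 191 (mod 323)
181^48 ≡ 273 (mod 323)
181^72 ≡ 305 (mod 323)
181^96 ≡ 239 (mod 323)
181^144 ≡ 1 (mod 323) ✓
Therefore the multiplicative order of 181 modulo 323 is 144.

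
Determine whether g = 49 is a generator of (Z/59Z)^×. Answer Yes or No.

No

φ(59) = 59 − 1 = 58 = 2 · 29.
An element g generates (Z/59Z)^× iff g^(58/q) ≢ 1 (mod 59) for each prime q ∈ {2, 29}.
49^29 ≡ 1 (mod 59)  [q = 2: ≡ 1 ✗]
49^2 ≡ 41 (mod 59)  [q = 29: ≢ 1 ✓]
49^29 ≡ 1 shows ord(49) | 29, strictly less than φ(59); not a primitive root.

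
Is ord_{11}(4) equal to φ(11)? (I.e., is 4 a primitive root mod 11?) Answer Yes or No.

No

φ(11) = 11 − 1 = 10 = 2 · 5.
4 is a primitive root mod 11 iff 4^(φ(11)/q) ≢ 1 for every prime q | φ(11), i.e. q ∈ {2, 5}.
4^5 ≡ 1 (mod 11)  [q = 2: ≡ 1 ✗]
4^2 ≡ 5 (mod 11)  [q = 5: ≢ 1 ✓]
4^5 ≡ 1 shows ord(4) | 5, strictly less than φ(11); not a primitive root.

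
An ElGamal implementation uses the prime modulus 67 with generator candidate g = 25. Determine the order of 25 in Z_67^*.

By Lagrange's theorem, ord_67(25) divides φ(67) = 67 − 1 = 66 = 2 · 3 · 11.
Divisors of 66: 1, 2, 3, 6, 11, 22, 33, 66.
Test each divisor d:
25^1 ≡ 25 (mod 67)
25^2 ≡ 22 (mod 67)
25^3 ≡ 14 (mod 67)
25^6 ≡ 62 (mod 67)
25^11 ≡ 1 (mod 67) ✓
Hence ord(25) = 11.

11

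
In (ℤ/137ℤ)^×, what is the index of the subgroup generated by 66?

ord(66) | φ(137) = 137 − 1 = 136 = 2^3 · 17.
Divisors of 136: 1, 2, 4, 8, 17, 34, 68, 136.
Test each divisor d:
66^1 ≡ 66 (mod 137)
66^2 ≡ 109 (mod 137)
66^4 ≡ 99 (mod 137)
66^8 ≡ 74 (mod 137)
66^17 ≡ 10 (mod 137)
66^34 ≡ 100 (mod 137)
66^68 ≡ 136 (mod 137)
66^136 ≡ 1 (mod 137) ✓
So ord_137(66) = 136, hence |⟨66⟩| = 136.
[(Z/137Z)^× : ⟨66⟩] = 136/136 = 1.

1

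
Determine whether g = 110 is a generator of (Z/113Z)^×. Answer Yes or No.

Yes

φ(113) = 113 − 1 = 112 = 2^4 · 7.
An element g generates (Z/113Z)^× iff g^(112/q) ≢ 1 (mod 113) for each prime q ∈ {2, 7}.
110^56 ≡ 112 (mod 113)  [q = 2: ≢ 1 ✓]
110^16 ≡ 49 (mod 113)  [q = 7: ≢ 1 ✓]
All checks pass, so 110 has order 112 and is a primitive root modulo 113.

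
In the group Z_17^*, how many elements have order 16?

8

φ(17) = 17 − 1 = 16 = 2^4.
(Z/17Z)^× is cyclic (|G| = 16); a cyclic group of order m has exactly φ(d) elements of each order d | m, and none otherwise.
16 = 2^4 divides 16, and φ(16) = 8.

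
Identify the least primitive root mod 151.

φ(151) = 151 − 1 = 150 = 2 · 3 · 5^2.
g is a primitive root iff g^(150/q) ≢ 1 (mod 151) for each prime q ∈ {2, 3, 5}.
g = 2: 2^75 ≡ 1 — hits 1, so not a primitive root.
g = 3: 3^75 ≡ 150; 3^50 ≡ 1 — hits 1, so not a primitive root.
g = 4: 4^75 ≡ 1 — hits 1, so not a primitive root.
g = 5: 5^75 ≡ 1 — hits 1, so not a primitive root.
g = 6: 6^75 ≡ 150; 6^50 ≡ 32; 6^30 ≡ 59 — none is 1, so 6 is a primitive root.
So 6 is the smallest generator of (Z/151Z)^×.

6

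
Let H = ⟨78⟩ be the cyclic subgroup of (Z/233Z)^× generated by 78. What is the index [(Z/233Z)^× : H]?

By Lagrange's theorem, ord_233(78) divides φ(233) = 233 − 1 = 232 = 2^3 · 29.
Divisors of 232: 1, 2, 4, 8, 29, 58, 116, 232.
Test each divisor d:
78^1 ≡ 78
78^2 ≡ 26
78^4 ≡ 210
78^8 ≡ 63
78^29 ≡ 97
78^58 ≡ 89
78^116 ≡ 232
78^232 ≡ 1
Thus |⟨78⟩| = ord(78) = 232.
[(Z/233Z)^× : ⟨78⟩] = 232/232 = 1.

1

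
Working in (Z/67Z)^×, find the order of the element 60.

ord(60) | φ(67) = 67 − 1 = 66 = 2 · 3 · 11.
Divisors of 66: 1, 2, 3, 6, 11, 22, 33, 66.
Compute 60^d (mod 67) for the divisors d until we hit 1:
60^1 ≡ 60 (mod 67)
60^2 ≡ 49 (mod 67)
60^3 ≡ 59 (mod 67)
60^6 ≡ 64 (mod 67)
60^11 ≡ 37 (mod 67)
60^22 ≡ 29 (mod 67)
60^33 ≡ 1 (mod 67) ✓
So ord_67(60) = 33.

33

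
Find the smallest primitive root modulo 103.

5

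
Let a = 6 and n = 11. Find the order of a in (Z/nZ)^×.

10

Since 6 ∈ (Z/11Z)^×, its order divides φ(11) = 11 − 1 = 10 = 2 · 5.
Divisors of 10: 1, 2, 5, 10.
Check 6^d mod 11 for each divisor in increasing order:
6^1 ≡ 6 (mod 11)
6^2 ≡ 3 (mod 11)
6^5 ≡ 10 (mod 11)
6^10 ≡ 1 (mod 11) ✓
So ord_11(6) = 10.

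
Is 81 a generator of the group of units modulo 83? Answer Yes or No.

φ(83) = 83 − 1 = 82 = 2 · 41.
It suffices to check that the order of 81 is not a proper divisor of 82: compute 81^(82/q) for q ∈ {2, 41}.
81^41 ≡ 1 (mod 83)  [q = 2: ≡ 1 ✗]
81^2 ≡ 4 (mod 83)  [q = 41: ≢ 1 ✓]
Since 81^41 ≡ 1, the order of 81 divides 41 < 82, so 81 is not a primitive root.

No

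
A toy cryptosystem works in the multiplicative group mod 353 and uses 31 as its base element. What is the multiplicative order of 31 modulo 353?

By Lagrange's theorem, ord_353(31) divides φ(353) = 353 − 1 = 352 = 2^5 · 11.
Divisors of 352: 1, 2, 4, 8, 11, 16, 22, 32, 44, 88, 176, 352.
Evaluate successive powers at the divisors of 352:
31^1 ≡ 31 (mod 353)
31^2 ≡ 255 (mod 353)
31^4 ≡ 73 (mod 353)
31^8 ≡ 34 (mod 353)
31^11 ≡ 137 (mod 353)
31^16 ≡ 97 (mod 353)
31^22 ≡ 60 (mod 353)
31^32 ≡ 231 (mod 353)
31^44 ≡ 70 (mod 353)
31^88 ≡ 311 (mod 353)
31^176 ≡ 352 (mod 353)
31^352 ≡ 1 (mod 353) ✓
So ord_353(31) = 352.

352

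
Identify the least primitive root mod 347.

2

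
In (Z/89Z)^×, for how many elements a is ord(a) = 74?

0

φ(89) = 89 − 1 = 88 = 2^3 · 11.
Since (Z/89Z)^× is cyclic of order 88, the number of elements of order d is φ(d) when d | 88 and 0 otherwise.
Since 74 ∤ 88, the count is 0.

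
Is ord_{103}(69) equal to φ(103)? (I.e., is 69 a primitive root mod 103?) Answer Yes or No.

No

φ(103) = 103 − 1 = 102 = 2 · 3 · 17.
It suffices to check that the order of 69 is not a proper divisor of 102: compute 69^(102/q) for q ∈ {2, 3, 17}.
69^51 ≡ 102 (mod 103)  [q = 2: ≢ 1 ✓]
69^34 ≡ 1 (mod 103)  [q = 3: ≡ 1 ✗]
69^6 ≡ 13 (mod 103)  [q = 17: ≢ 1 ✓]
Since 69^34 ≡ 1, the order of 69 divides 34 < 102, so 69 is not a primitive root.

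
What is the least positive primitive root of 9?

2

φ(9) = φ(3^2) = 3·(3−1) = 6 = 2 · 3.
Test candidates g = 2, 3, … against the prime factors q ∈ {2, 3} of φ(9): g is a generator iff g^(6/q) ≢ 1 for every such q.
g = 2: 2^3 ≡ 8; 2^2 ≡ 4 — none is 1, so 2 is a primitive root.
The smallest primitive root modulo 9 is 2.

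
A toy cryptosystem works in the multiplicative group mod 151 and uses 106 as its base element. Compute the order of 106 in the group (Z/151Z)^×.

ord(106) | φ(151) = 151 − 1 = 150 = 2 · 3 · 5^2.
Divisors of 150: 1, 2, 3, 5, 6, 10, 15, 25, 30, 50, 75, 150.
Evaluate successive powers at the divisors of 150:
106^1 ≡ 106 (mod 151)
106^2 ≡ 62 (mod 151)
106^3 ≡ 79 (mod 151)
106^5 ≡ 66 (mod 151)
106^6 ≡ 50 (mod 151)
106^10 ≡ 128 (mod 151)
106^15 ≡ 143 (mod 151)
106^25 ≡ 33 (mod 151)
106^30 ≡ 64 (mod 151)
106^50 ≡ 32 (mod 151)
106^75 ≡ 150 (mod 151)
106^150 ≡ 1 (mod 151) ✓
Hence ord(106) = 150.

150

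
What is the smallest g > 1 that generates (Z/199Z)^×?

φ(199) = 199 − 1 = 198 = 2 · 3^2 · 11.
Test candidates g = 2, 3, … against the prime factors q ∈ {2, 3, 11} of φ(199): g is a generator iff g^(198/q) ≢ 1 for every such q.
g = 2: 2^99 ≡ 1 — hits 1, so not a primitive root.
g = 3: 3^99 ≡ 198; 3^66 ≡ 106; 3^18 ≡ 125 — none is 1, so 3 is a primitive root.
Hence the least primitive root of 199 is 3.

3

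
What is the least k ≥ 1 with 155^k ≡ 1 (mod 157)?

52

Since 155 ∈ (Z/157Z)^×, its order divides φ(157) = 157 − 1 = 156 = 2^2 · 3 · 13.
Divisors of 156: 1, 2, 3, 4, 6, 12, 13, 26, 39, 52, 78, 156.
Check 155^d mod 157 for each divisor in increasing order:
155^1 ≡ 155 (mod 157)
155^2 ≡ 4 (mod 157)
155^3 ≡ 149 (mod 157)
155^4 ≡ 16 (mod 157)
155^6 ≡ 64 (mod 157)
155^12 ≡ 14 (mod 157)
155^13 ≡ 129 (mod 157)
155^26 ≡ 156 (mod 157)
155^39 ≡ 28 (mod 157)
155^52 ≡ 1 (mod 157) ✓
Therefore the multiplicative order of 155 modulo 157 is 52.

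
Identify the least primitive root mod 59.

2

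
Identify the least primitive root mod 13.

2

φ(13) = 13 − 1 = 12 = 2^2 · 3.
g is a primitive root iff g^(12/q) ≢ 1 (mod 13) for each prime q ∈ {2, 3}.
g = 2: 2^6 ≡ 12; 2^4 ≡ 3 — none is 1, so 2 is a primitive root.
So 2 is the smallest generator of (Z/13Z)^×.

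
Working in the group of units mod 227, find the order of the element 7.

The order of 7 must divide φ(227) = 227 − 1 = 226 = 2 · 113.
Divisors of 226: 1, 2, 113, 226.
Check 7^d mod 227 for each divisor in increasing order:
7^1 ≡ 7
7^2 ≡ 49
7^113 ≡ 1
Therefore the multiplicative order of 7 modulo 227 is 113.

113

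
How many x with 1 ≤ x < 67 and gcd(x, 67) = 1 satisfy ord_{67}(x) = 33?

φ(67) = 67 − 1 = 66 = 2 · 3 · 11.
(Z/67Z)^× is cyclic (|G| = 66); a cyclic group of order m has exactly φ(d) elements of each order d | m, and none otherwise.
33 = 3 · 11 divides 66, and φ(33) = 20.

20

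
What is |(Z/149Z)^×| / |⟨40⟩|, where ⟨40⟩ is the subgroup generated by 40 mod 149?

Since 40 ∈ (Z/149Z)^×, its order divides φ(149) = 149 − 1 = 148 = 2^2 · 37.
Divisors of 148: 1, 2, 4, 37, 74, 148.
Test each divisor d:
40^1 ≡ 40
40^2 ≡ 110
40^4 ≡ 31
40^37 ≡ 44
40^74 ≡ 148
40^148 ≡ 1
So ord_149(40) = 148, hence |⟨40⟩| = 148.
The index is φ(149) / ord(40) = 148 / 148 = 1.

1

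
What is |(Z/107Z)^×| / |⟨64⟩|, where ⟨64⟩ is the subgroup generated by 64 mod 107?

2

ord(64) | φ(107) = 107 − 1 = 106 = 2 · 53.
Divisors of 106: 1, 2, 53, 106.
Evaluate successive powers at the divisors of 106:
64^1 ≡ 64 (mod 107)
64^2 ≡ 30 (mod 107)
64^53 ≡ 1 (mod 107) ✓
So ord_107(64) = 53, hence |⟨64⟩| = 53.
[(Z/107Z)^× : ⟨64⟩] = 106/53 = 2.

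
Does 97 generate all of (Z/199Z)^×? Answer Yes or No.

φ(199) = 199 − 1 = 198 = 2 · 3^2 · 11.
It suffices to check that the order of 97 is not a proper divisor of 198: compute 97^(198/q) for q ∈ {2, 3, 11}.
97^99 ≡ 198 (mod 199)  [q = 2: ≢ 1 ✓]
97^66 ≡ 92 (mod 199)  [q = 3: ≢ 1 ✓]
97^18 ≡ 121 (mod 199)  [q = 11: ≢ 1 ✓]
Every test exponent gives a nontrivial residue, hence 97 generates the full group.

Yes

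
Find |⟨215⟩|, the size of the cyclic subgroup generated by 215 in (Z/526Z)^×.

ord(215) | φ(526) = φ(2)·φ(263) = 1·262 = 262 = 2 · 131.
Divisors of 262: 1, 2, 131, 262.
Evaluate successive powers at the divisors of 262:
215^1 ≡ 215 (mod 526)
215^2 ≡ 463 (mod 526)
215^131 ≡ 525 (mod 526)
215^262 ≡ 1 (mod 526) ✓
Therefore the multiplicative order of 215 modulo 526 is 262.

262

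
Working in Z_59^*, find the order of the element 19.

ord(19) | φ(59) = 59 − 1 = 58 = 2 · 29.
Divisors of 58: 1, 2, 29, 58.
Test each divisor d:
19^1 ≡ 19
19^2 ≡ 7
19^29 ≡ 1
The smallest such exponent is 29, so the order of 19 is 29.

29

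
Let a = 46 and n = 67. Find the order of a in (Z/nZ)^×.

66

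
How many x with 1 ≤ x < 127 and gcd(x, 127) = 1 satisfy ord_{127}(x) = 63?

36

φ(127) = 127 − 1 = 126 = 2 · 3^2 · 7.
Since (Z/127Z)^× is cyclic of order 126, the number of elements of order d is φ(d) when d | 126 and 0 otherwise.
63 = 3^2 · 7 divides 126, and φ(63) = 36.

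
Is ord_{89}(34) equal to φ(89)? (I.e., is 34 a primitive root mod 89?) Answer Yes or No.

φ(89) = 89 − 1 = 88 = 2^3 · 11.
An element g generates (Z/89Z)^× iff g^(88/q) ≢ 1 (mod 89) for each prime q ∈ {2, 11}.
34^44 ≡ 1 (mod 89)  [q = 2: ≡ 1 ✗]
34^8 ≡ 1 (mod 89)  [q = 11: ≡ 1 ✗]
Since 34^44 ≡ 1, the order of 34 divides 44 < 88, so 34 is not a primitive root.

No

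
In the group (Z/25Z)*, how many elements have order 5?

φ(25) = φ(5^2) = 5·(5−1) = 20 = 2^2 · 5.
Since (Z/25Z)^× is cyclic of order 20, the number of elements of order d is φ(d) when d | 20 and 0 otherwise.
5 | 20, and φ(5) = 5 − 1 = 4.

4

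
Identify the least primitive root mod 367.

6

φ(367) = 367 − 1 = 366 = 2 · 3 · 61.
g is a primitive root iff g^(366/q) ≢ 1 (mod 367) for each prime q ∈ {2, 3, 61}.
g = 2: 2^183 ≡ 1 — hits 1, so not a primitive root.
g = 3: 3^183 ≡ 366; 3^122 ≡ 1 — hits 1, so not a primitive root.
g = 4: 4^183 ≡ 1 — hits 1, so not a primitive root.
g = 5: 5^183 ≡ 366; 5^122 ≡ 1 — hits 1, so not a primitive root.
g = 6: 6^183 ≡ 366; 6^122 ≡ 283; 6^6 ≡ 47 — none is 1, so 6 is a primitive root.
The smallest primitive root modulo 367 is 6.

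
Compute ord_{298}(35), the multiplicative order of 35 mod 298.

ord(35) | φ(298) = φ(2)·φ(149) = 1·148 = 148 = 2^2 · 37.
Divisors of 148: 1, 2, 4, 37, 74, 148.
Check 35^d mod 298 for each divisor in increasing order:
35^1 ≡ 35
35^2 ≡ 33
35^4 ≡ 195
35^37 ≡ 297
35^74 ≡ 1
So ord_298(35) = 74.

74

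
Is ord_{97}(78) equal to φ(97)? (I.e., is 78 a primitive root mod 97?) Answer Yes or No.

No

φ(97) = 97 − 1 = 96 = 2^5 · 3.
It suffices to check that the order of 78 is not a proper divisor of 96: compute 78^(96/q) for q ∈ {2, 3}.
78^48 ≡ 96 (mod 97)  [q = 2: ≢ 1 ✓]
78^32 ≡ 1 (mod 97)  [q = 3: ≡ 1 ✗]
Since 78^32 ≡ 1, the order of 78 divides 32 < 96, so 78 is not a primitive root.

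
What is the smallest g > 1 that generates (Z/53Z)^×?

2

φ(53) = 53 − 1 = 52 = 2^2 · 13.
Test candidates g = 2, 3, … against the prime factors q ∈ {2, 13} of φ(53): g is a generator iff g^(52/q) ≢ 1 for every such q.
g = 2: 2^26 ≡ 52; 2^4 ≡ 16 — none is 1, so 2 is a primitive root.
Hence the least primitive root of 53 is 2.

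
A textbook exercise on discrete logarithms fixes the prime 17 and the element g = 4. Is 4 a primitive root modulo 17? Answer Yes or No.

No

φ(17) = 17 − 1 = 16 = 2^4.
It suffices to check that the order of 4 is not a proper divisor of 16: compute 4^(16/q) for q ∈ {2}.
4^8 ≡ 1 (mod 17)  [q = 2: ≡ 1 ✗]
Since 4^8 ≡ 1, the order of 4 divides 8 < 16, so 4 is not a primitive root.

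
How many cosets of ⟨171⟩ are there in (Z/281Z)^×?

1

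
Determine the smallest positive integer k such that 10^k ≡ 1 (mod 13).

6

By Lagrange's theorem, ord_13(10) divides φ(13) = 13 − 1 = 12 = 2^2 · 3.
Divisors of 12: 1, 2, 3, 4, 6, 12.
Check 10^d mod 13 for each divisor in increasing order:
10^1 ≡ 10 (mod 13)
10^2 ≡ 9 (mod 13)
10^3 ≡ 12 (mod 13)
10^4 ≡ 3 (mod 13)
10^6 ≡ 1 (mod 13) ✓
Hence ord(10) = 6.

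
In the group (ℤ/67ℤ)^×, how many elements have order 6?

φ(67) = 67 − 1 = 66 = 2 · 3 · 11.
(Z/67Z)^× is cyclic (|G| = 66); a cyclic group of order m has exactly φ(d) elements of each order d | m, and none otherwise.
6 = 2 · 3 divides 66, and φ(6) = 2.

2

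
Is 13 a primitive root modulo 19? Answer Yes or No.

Yes

φ(19) = 19 − 1 = 18 = 2 · 3^2.
It suffices to check that the order of 13 is not a proper divisor of 18: compute 13^(18/q) for q ∈ {2, 3}.
13^9 ≡ 18 (mod 19)  [q = 2: ≢ 1 ✓]
13^6 ≡ 11 (mod 19)  [q = 3: ≢ 1 ✓]
None equal 1, so ord_19(13) = 18: 13 is a primitive root.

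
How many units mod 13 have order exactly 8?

0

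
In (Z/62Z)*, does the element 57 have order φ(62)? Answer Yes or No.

No

φ(62) = φ(2)·φ(31) = 1·30 = 30 = 2 · 3 · 5.
It suffices to check that the order of 57 is not a proper divisor of 30: compute 57^(30/q) for q ∈ {2, 3, 5}.
57^15 ≡ 61 (mod 62)  [q = 2: ≢ 1 ✓]
57^10 ≡ 5 (mod 62)  [q = 3: ≢ 1 ✓]
57^6 ≡ 1 (mod 62)  [q = 5: ≡ 1 ✗]
The check at q = 5 fails, so 57 generates a proper subgroup.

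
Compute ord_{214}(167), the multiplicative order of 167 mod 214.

106

The order of 167 must divide φ(214) = φ(2)·φ(107) = 1·106 = 106 = 2 · 53.
Divisors of 106: 1, 2, 53, 106.
Evaluate successive powers at the divisors of 106:
167^1 ≡ 167 (mod 214)
167^2 ≡ 69 (mod 214)
167^53 ≡ 213 (mod 214)
167^106 ≡ 1 (mod 214) ✓
The smallest such exponent is 106, so the order of 167 is 106.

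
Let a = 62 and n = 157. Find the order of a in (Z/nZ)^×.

156

By Lagrange's theorem, ord_157(62) divides φ(157) = 157 − 1 = 156 = 2^2 · 3 · 13.
Divisors of 156: 1, 2, 3, 4, 6, 12, 13, 26, 39, 52, 78, 156.
Test each divisor d:
62^1 ≡ 62
62^2 ≡ 76
62^3 ≡ 2
62^4 ≡ 124
62^6 ≡ 4
62^12 ≡ 16
62^13 ≡ 50
62^26 ≡ 145
62^39 ≡ 28
62^52 ≡ 144
62^78 ≡ 156
62^156 ≡ 1
Therefore the multiplicative order of 62 modulo 157 is 156.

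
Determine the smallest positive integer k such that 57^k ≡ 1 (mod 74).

By Lagrange's theorem, ord_74(57) divides φ(74) = φ(2)·φ(37) = 1·36 = 36 = 2^2 · 3^2.
Divisors of 36: 1, 2, 3, 4, 6, 9, 12, 18, 36.
Compute 57^d (mod 74) for the divisors d until we hit 1:
57^1 ≡ 57
57^2 ≡ 67
57^3 ≡ 45
57^4 ≡ 49
57^6 ≡ 27
57^9 ≡ 31
57^12 ≡ 63
57^18 ≡ 73
57^36 ≡ 1
The smallest such exponent is 36, so the order of 57 is 36.

36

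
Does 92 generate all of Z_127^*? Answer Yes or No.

φ(127) = 127 − 1 = 126 = 2 · 3^2 · 7.
Test 92^(126/q) mod 127 for each prime factor q of 126:
92^63 ≡ 126 (mod 127)  [q = 2: ≢ 1 ✓]
92^42 ≡ 107 (mod 127)  [q = 3: ≢ 1 ✓]
92^18 ≡ 32 (mod 127)  [q = 7: ≢ 1 ✓]
Every test exponent gives a nontrivial residue, hence 92 generates the full group.

Yes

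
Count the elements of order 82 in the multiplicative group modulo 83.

40

φ(83) = 83 − 1 = 82 = 2 · 41.
Since (Z/83Z)^× is cyclic of order 82, the number of elements of order d is φ(d) when d | 82 and 0 otherwise.
82 = 2 · 41 divides 82, and φ(82) = 40.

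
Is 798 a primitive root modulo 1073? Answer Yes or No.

No

1073 = 29 · 37 is a product of two distinct odd primes, so (Z/1073Z)^× ≅ (Z/29Z)^× × (Z/37Z)^× is not cyclic.
No primitive root modulo 1073 exists; in particular 798 is not one.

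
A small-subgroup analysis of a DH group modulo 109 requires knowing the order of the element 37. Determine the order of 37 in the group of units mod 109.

108

The order of 37 must divide φ(109) = 109 − 1 = 108 = 2^2 · 3^3.
Divisors of 108: 1, 2, 3, 4, 6, 9, 12, 18, 27, 36, 54, 108.
Test each divisor d:
37^1 ≡ 37 (mod 109)
37^2 ≡ 61 (mod 109)
37^3 ≡ 77 (mod 109)
37^4 ≡ 15 (mod 109)
37^6 ≡ 43 (mod 109)
37^9 ≡ 41 (mod 109)
37^12 ≡ 105 (mod 109)
37^18 ≡ 46 (mod 109)
37^27 ≡ 33 (mod 109)
37^36 ≡ 45 (mod 109)
37^54 ≡ 108 (mod 109)
37^108 ≡ 1 (mod 109) ✓
Therefore the multiplicative order of 37 modulo 109 is 108.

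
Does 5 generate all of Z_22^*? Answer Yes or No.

No

φ(22) = φ(2)·φ(11) = 1·10 = 10 = 2 · 5.
An element g generates (Z/22Z)^× iff g^(10/q) ≢ 1 (mod 22) for each prime q ∈ {2, 5}.
5^5 ≡ 1 (mod 22)  [q = 2: ≡ 1 ✗]
5^2 ≡ 3 (mod 22)  [q = 5: ≢ 1 ✓]
5^5 ≡ 1 shows ord(5) | 5, strictly less than φ(22); not a primitive root.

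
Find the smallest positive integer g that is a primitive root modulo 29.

2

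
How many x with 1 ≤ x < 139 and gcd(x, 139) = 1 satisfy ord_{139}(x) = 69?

φ(139) = 139 − 1 = 138 = 2 · 3 · 23.
(Z/139Z)^× is cyclic (|G| = 138); a cyclic group of order m has exactly φ(d) elements of each order d | m, and none otherwise.
69 = 3 · 23 divides 138, and φ(69) = 44.

44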